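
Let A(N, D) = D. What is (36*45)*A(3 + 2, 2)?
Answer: 3240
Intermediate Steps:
(36*45)*A(3 + 2, 2) = (36*45)*2 = 1620*2 = 3240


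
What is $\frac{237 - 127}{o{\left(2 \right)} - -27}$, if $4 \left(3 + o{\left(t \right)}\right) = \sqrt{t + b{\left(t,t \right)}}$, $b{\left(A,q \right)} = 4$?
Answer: $\frac{1408}{307} - \frac{44 \sqrt{6}}{921} \approx 4.4693$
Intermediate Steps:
$o{\left(t \right)} = -3 + \frac{\sqrt{4 + t}}{4}$ ($o{\left(t \right)} = -3 + \frac{\sqrt{t + 4}}{4} = -3 + \frac{\sqrt{4 + t}}{4}$)
$\frac{237 - 127}{o{\left(2 \right)} - -27} = \frac{237 - 127}{\left(-3 + \frac{\sqrt{4 + 2}}{4}\right) - -27} = \frac{110}{\left(-3 + \frac{\sqrt{6}}{4}\right) + \left(-219 + 246\right)} = \frac{110}{\left(-3 + \frac{\sqrt{6}}{4}\right) + 27} = \frac{110}{24 + \frac{\sqrt{6}}{4}}$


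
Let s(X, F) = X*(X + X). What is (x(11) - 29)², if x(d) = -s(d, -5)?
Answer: 73441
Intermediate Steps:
s(X, F) = 2*X² (s(X, F) = X*(2*X) = 2*X²)
x(d) = -2*d²
(x(11) - 29)² = (-2*11² - 29)² = (-2*121 - 29)² = (-242 - 29)² = (-271)² = 73441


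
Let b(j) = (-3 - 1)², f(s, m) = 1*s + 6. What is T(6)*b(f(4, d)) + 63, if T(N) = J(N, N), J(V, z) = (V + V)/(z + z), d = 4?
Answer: 79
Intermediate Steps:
J(V, z) = V/z (J(V, z) = (2*V)/((2*z)) = (2*V)*(1/(2*z)) = V/z)
f(s, m) = 6 + s (f(s, m) = s + 6 = 6 + s)
T(N) = 1 (T(N) = N/N = 1)
b(j) = 16 (b(j) = (-4)² = 16)
T(6)*b(f(4, d)) + 63 = 1*16 + 63 = 16 + 63 = 79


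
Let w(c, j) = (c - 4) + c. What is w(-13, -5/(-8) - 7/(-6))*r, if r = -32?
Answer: 960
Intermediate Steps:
w(c, j) = -4 + 2*c (w(c, j) = (-4 + c) + c = -4 + 2*c)
w(-13, -5/(-8) - 7/(-6))*r = (-4 + 2*(-13))*(-32) = (-4 - 26)*(-32) = -30*(-32) = 960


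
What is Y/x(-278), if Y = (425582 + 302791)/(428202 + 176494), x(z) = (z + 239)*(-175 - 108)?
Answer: 242791/2224676584 ≈ 0.00010914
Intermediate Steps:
x(z) = -67637 - 283*z (x(z) = (239 + z)*(-283) = -67637 - 283*z)
Y = 728373/604696 ≈ 1.2045
Y/x(-278) = 728373/(604696*(-67637 - 283*(-278))) = 728373/(604696*(-67637 + 78674)) = (728373/604696)/11037 = (728373/604696)*(1/11037) = 242791/2224676584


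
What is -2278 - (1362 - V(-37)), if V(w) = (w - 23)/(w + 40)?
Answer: -3660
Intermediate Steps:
V(w) = (-23 + w)/(40 + w)
-2278 - (1362 - V(-37)) = -2278 - (1362 - (-23 - 37)/(40 - 37)) = -2278 - (1362 - (-60)/3) = -2278 - (1362 - 1*(-20)) = -2278 - (1362 + 20) = -2278 - 1*1382 = -2278 - 1382 = -3660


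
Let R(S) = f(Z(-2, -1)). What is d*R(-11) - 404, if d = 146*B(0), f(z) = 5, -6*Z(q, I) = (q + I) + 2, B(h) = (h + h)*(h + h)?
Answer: -404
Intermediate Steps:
B(h) = 4*h**2 (B(h) = (2*h)*(2*h) = 4*h**2)
Z(q, I) = -1/3 - I/6 - q/6 (Z(q, I) = -((q + I) + 2)/6 = -((I + q) + 2)/6 = -(2 + I + q)/6 = -1/3 - I/6 - q/6)
R(S) = 5
d = 0 (d = 146*(4*0**2) = 146*(4*0) = 146*0 = 0)
d*R(-11) - 404 = 0*5 - 404 = 0 - 404 = -404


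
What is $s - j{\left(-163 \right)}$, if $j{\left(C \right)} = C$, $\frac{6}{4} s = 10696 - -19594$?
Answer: $\frac{61069}{3} \approx 20356.0$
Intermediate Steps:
$s = \frac{60580}{3}$ ($s = \frac{2 \left(10696 - -19594\right)}{3} = \frac{2 \left(10696 + 19594\right)}{3} = \frac{2}{3} \cdot 30290 = \frac{60580}{3} \approx 20193.0$)
$s - j{\left(-163 \right)} = \frac{60580}{3} - -163 = \frac{60580}{3} + 163 = \frac{61069}{3}$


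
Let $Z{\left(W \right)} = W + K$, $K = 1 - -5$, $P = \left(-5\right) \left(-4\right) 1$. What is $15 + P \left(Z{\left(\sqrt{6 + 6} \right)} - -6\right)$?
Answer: $255 + 40 \sqrt{3} \approx 324.28$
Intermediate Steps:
$P = 20$ ($P = 20 \cdot 1 = 20$)
$K = 6$ ($K = 1 + 5 = 6$)
$Z{\left(W \right)} = 6 + W$ ($Z{\left(W \right)} = W + 6 = 6 + W$)
$15 + P \left(Z{\left(\sqrt{6 + 6} \right)} - -6\right) = 15 + 20 \left(\left(6 + \sqrt{6 + 6}\right) - -6\right) = 15 + 20 \left(\left(6 + \sqrt{12}\right) + 6\right) = 15 + 20 \left(\left(6 + 2 \sqrt{3}\right) + 6\right) = 15 + 20 \left(12 + 2 \sqrt{3}\right) = 15 + \left(240 + 40 \sqrt{3}\right) = 255 + 40 \sqrt{3}$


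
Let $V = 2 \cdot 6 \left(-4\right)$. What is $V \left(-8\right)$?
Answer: $384$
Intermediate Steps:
$V = -48$ ($V = 12 \left(-4\right) = -48$)
$V \left(-8\right) = \left(-48\right) \left(-8\right) = 384$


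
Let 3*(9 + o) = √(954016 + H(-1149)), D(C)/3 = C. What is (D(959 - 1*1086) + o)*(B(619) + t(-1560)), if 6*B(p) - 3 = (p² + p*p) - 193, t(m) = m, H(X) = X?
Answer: -49190180 + 378386*√952867/9 ≈ -8.1501e+6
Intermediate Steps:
D(C) = 3*C
B(p) = -95/3 + p²/3 (B(p) = ½ + ((p² + p*p) - 193)/6 = ½ + ((p² + p²) - 193)/6 = ½ + (2*p² - 193)/6 = ½ + (-193 + 2*p²)/6 = ½ + (-193/6 + p²/3) = -95/3 + p²/3)
o = -9 + √952867/3 (o = -9 + √(954016 - 1149)/3 = -9 + √952867/3 ≈ 316.38)
(D(959 - 1*1086) + o)*(B(619) + t(-1560)) = (3*(959 - 1*1086) + (-9 + √952867/3))*((-95/3 + (⅓)*619²) - 1560) = (3*(959 - 1086) + (-9 + √952867/3))*((-95/3 + (⅓)*383161) - 1560) = (3*(-127) + (-9 + √952867/3))*((-95/3 + 383161/3) - 1560) = (-381 + (-9 + √952867/3))*(383066/3 - 1560) = (-390 + √952867/3)*(378386/3) = -49190180 + 378386*√952867/9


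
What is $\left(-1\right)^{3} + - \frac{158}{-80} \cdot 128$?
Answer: $\frac{1259}{5} \approx 251.8$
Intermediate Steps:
$\left(-1\right)^{3} + - \frac{158}{-80} \cdot 128 = -1 + \left(-158\right) \left(- \frac{1}{80}\right) 128 = -1 + \frac{79}{40} \cdot 128 = -1 + \frac{1264}{5} = \frac{1259}{5}$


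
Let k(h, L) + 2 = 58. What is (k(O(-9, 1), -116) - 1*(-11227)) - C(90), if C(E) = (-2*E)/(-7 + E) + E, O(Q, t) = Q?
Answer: 929199/83 ≈ 11195.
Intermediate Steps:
k(h, L) = 56 (k(h, L) = -2 + 58 = 56)
C(E) = E - 2*E/(-7 + E) (C(E) = -2*E/(-7 + E) + E = E - 2*E/(-7 + E))
(k(O(-9, 1), -116) - 1*(-11227)) - C(90) = (56 - 1*(-11227)) - 90*(-9 + 90)/(-7 + 90) = (56 + 11227) - 90*81/83 = 11283 - 90*81/83 = 11283 - 1*7290/83 = 11283 - 7290/83 = 929199/83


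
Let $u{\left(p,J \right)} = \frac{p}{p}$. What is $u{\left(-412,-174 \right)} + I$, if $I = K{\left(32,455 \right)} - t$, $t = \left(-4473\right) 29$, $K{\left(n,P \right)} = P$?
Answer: $130173$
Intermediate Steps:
$u{\left(p,J \right)} = 1$
$t = -129717$
$I = 130172$ ($I = 455 - -129717 = 455 + 129717 = 130172$)
$u{\left(-412,-174 \right)} + I = 1 + 130172 = 130173$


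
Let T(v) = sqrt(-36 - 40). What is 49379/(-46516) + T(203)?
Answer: -49379/46516 + 2*I*sqrt(19) ≈ -1.0615 + 8.7178*I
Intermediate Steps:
T(v) = 2*I*sqrt(19) (T(v) = sqrt(-76) = 2*I*sqrt(19))
49379/(-46516) + T(203) = 49379/(-46516) + 2*I*sqrt(19) = 49379*(-1/46516) + 2*I*sqrt(19) = -49379/46516 + 2*I*sqrt(19)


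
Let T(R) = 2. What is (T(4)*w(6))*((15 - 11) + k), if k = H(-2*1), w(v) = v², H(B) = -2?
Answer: 144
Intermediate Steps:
k = -2
(T(4)*w(6))*((15 - 11) + k) = (2*6²)*((15 - 11) - 2) = (2*36)*(4 - 2) = 72*2 = 144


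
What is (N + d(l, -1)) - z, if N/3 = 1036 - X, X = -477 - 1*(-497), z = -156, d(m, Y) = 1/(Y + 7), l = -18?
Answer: 19225/6 ≈ 3204.2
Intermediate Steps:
d(m, Y) = 1/(7 + Y)
X = 20 (X = -477 + 497 = 20)
N = 3048 (N = 3*(1036 - 1*20) = 3*(1036 - 20) = 3*1016 = 3048)
(N + d(l, -1)) - z = (3048 + 1/(7 - 1)) - 1*(-156) = (3048 + 1/6) + 156 = (3048 + ⅙) + 156 = 18289/6 + 156 = 19225/6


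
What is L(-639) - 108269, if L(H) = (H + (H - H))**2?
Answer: 300052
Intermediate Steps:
L(H) = H**2 (L(H) = (H + 0)**2 = H**2)
L(-639) - 108269 = (-639)**2 - 108269 = 408321 - 108269 = 300052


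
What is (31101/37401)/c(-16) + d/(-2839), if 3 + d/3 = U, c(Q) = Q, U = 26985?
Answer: -2310841775/80900144 ≈ -28.564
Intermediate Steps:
d = 80946 (d = -9 + 3*26985 = -9 + 80955 = 80946)
(31101/37401)/c(-16) + d/(-2839) = (31101/37401)/(-16) + 80946/(-2839) = (31101*(1/37401))*(-1/16) + 80946*(-1/2839) = (1481/1781)*(-1/16) - 80946/2839 = -1481/28496 - 80946/2839 = -2310841775/80900144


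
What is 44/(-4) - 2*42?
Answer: -95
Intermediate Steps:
44/(-4) - 2*42 = 44*(-¼) - 84 = -11 - 84 = -95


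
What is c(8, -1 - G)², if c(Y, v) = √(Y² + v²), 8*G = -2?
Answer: 1033/16 ≈ 64.563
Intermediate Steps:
G = -¼ (G = (⅛)*(-2) = -¼ ≈ -0.25000)
c(8, -1 - G)² = (√(8² + (-1 - 1*(-¼))²))² = (√(64 + (-1 + ¼)²))² = (√(64 + (-¾)²))² = (√(64 + 9/16))² = (√(1033/16))² = (√1033/4)² = 1033/16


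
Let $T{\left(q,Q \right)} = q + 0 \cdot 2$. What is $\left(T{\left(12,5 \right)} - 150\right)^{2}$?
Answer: $19044$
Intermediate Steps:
$T{\left(q,Q \right)} = q$ ($T{\left(q,Q \right)} = q + 0 = q$)
$\left(T{\left(12,5 \right)} - 150\right)^{2} = \left(12 - 150\right)^{2} = \left(-138\right)^{2} = 19044$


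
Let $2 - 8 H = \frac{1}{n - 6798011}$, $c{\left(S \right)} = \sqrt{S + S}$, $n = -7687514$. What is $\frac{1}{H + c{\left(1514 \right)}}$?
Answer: $- \frac{3357287068294200}{40662620245793875399} + \frac{26858295619280000 \sqrt{757}}{40662620245793875399} \approx 0.018091$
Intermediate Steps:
$c{\left(S \right)} = \sqrt{2} \sqrt{S}$ ($c{\left(S \right)} = \sqrt{2 S} = \sqrt{2} \sqrt{S}$)
$H = \frac{28971051}{115884200}$ ($H = \frac{1}{4} - \frac{1}{8 \left(-7687514 - 6798011\right)} = \frac{1}{4} - \frac{1}{8 \left(-14485525\right)} = \frac{1}{4} - - \frac{1}{115884200} = \frac{1}{4} + \frac{1}{115884200} = \frac{28971051}{115884200} \approx 0.25$)
$\frac{1}{H + c{\left(1514 \right)}} = \frac{1}{\frac{28971051}{115884200} + \sqrt{2} \sqrt{1514}} = \frac{1}{\frac{28971051}{115884200} + 2 \sqrt{757}}$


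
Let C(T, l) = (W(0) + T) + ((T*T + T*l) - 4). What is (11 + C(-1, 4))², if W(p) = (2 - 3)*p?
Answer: 9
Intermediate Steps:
W(p) = -p
C(T, l) = -4 + T + T² + T*l (C(T, l) = (-1*0 + T) + ((T*T + T*l) - 4) = (0 + T) + ((T² + T*l) - 4) = T + (-4 + T² + T*l) = -4 + T + T² + T*l)
(11 + C(-1, 4))² = (11 + (-4 - 1 + (-1)² - 1*4))² = (11 + (-4 - 1 + 1 - 4))² = (11 - 8)² = 3² = 9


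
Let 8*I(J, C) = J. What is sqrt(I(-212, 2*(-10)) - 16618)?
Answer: I*sqrt(66578)/2 ≈ 129.01*I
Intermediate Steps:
I(J, C) = J/8
sqrt(I(-212, 2*(-10)) - 16618) = sqrt((1/8)*(-212) - 16618) = sqrt(-53/2 - 16618) = sqrt(-33289/2) = I*sqrt(66578)/2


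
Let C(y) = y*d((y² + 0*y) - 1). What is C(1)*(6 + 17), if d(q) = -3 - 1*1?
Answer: -92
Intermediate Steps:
d(q) = -4 (d(q) = -3 - 1 = -4)
C(y) = -4*y (C(y) = y*(-4) = -4*y)
C(1)*(6 + 17) = (-4*1)*(6 + 17) = -4*23 = -92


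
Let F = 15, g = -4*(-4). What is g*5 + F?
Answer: 95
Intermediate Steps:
g = 16
g*5 + F = 16*5 + 15 = 80 + 15 = 95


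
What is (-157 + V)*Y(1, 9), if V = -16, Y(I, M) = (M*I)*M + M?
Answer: -15570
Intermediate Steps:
Y(I, M) = M + I*M**2 (Y(I, M) = (I*M)*M + M = I*M**2 + M = M + I*M**2)
(-157 + V)*Y(1, 9) = (-157 - 16)*(9*(1 + 1*9)) = -1557*(1 + 9) = -1557*10 = -173*90 = -15570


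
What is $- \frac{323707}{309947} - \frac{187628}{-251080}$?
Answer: $- \frac{5780404461}{19455373190} \approx -0.29711$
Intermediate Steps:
$- \frac{323707}{309947} - \frac{187628}{-251080} = \left(-323707\right) \frac{1}{309947} - - \frac{46907}{62770} = - \frac{323707}{309947} + \frac{46907}{62770} = - \frac{5780404461}{19455373190}$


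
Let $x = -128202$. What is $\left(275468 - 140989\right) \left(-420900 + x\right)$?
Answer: $-73842687858$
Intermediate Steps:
$\left(275468 - 140989\right) \left(-420900 + x\right) = \left(275468 - 140989\right) \left(-420900 - 128202\right) = 134479 \left(-549102\right) = -73842687858$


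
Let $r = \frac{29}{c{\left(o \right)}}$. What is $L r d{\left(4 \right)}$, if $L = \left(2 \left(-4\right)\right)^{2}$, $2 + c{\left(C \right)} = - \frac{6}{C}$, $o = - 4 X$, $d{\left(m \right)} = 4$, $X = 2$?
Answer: $- \frac{29696}{5} \approx -5939.2$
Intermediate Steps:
$o = -8$ ($o = \left(-4\right) 2 = -8$)
$c{\left(C \right)} = -2 - \frac{6}{C}$
$L = 64$ ($L = \left(-8\right)^{2} = 64$)
$r = - \frac{116}{5}$ ($r = \frac{29}{-2 - \frac{6}{-8}} = \frac{29}{-2 - - \frac{3}{4}} = \frac{29}{-2 + \frac{3}{4}} = \frac{29}{- \frac{5}{4}} = 29 \left(- \frac{4}{5}\right) = - \frac{116}{5} \approx -23.2$)
$L r d{\left(4 \right)} = 64 \left(- \frac{116}{5}\right) 4 = \left(- \frac{7424}{5}\right) 4 = - \frac{29696}{5}$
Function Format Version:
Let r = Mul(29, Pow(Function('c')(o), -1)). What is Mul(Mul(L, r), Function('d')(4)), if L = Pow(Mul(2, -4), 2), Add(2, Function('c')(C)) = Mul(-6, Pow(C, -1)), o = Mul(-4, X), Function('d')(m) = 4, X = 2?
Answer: Rational(-29696, 5) ≈ -5939.2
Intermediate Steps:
o = -8 (o = Mul(-4, 2) = -8)
Function('c')(C) = Add(-2, Mul(-6, Pow(C, -1)))
L = 64 (L = Pow(-8, 2) = 64)
r = Rational(-116, 5) (r = Mul(29, Pow(Add(-2, Mul(-6, Pow(-8, -1))), -1)) = Mul(29, Pow(Add(-2, Mul(-6, Rational(-1, 8))), -1)) = Mul(29, Pow(Add(-2, Rational(3, 4)), -1)) = Mul(29, Pow(Rational(-5, 4), -1)) = Mul(29, Rational(-4, 5)) = Rational(-116, 5) ≈ -23.200)
Mul(Mul(L, r), Function('d')(4)) = Mul(Mul(64, Rational(-116, 5)), 4) = Mul(Rational(-7424, 5), 4) = Rational(-29696, 5)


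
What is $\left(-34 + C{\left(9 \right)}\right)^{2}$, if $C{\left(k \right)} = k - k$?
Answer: $1156$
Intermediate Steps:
$C{\left(k \right)} = 0$
$\left(-34 + C{\left(9 \right)}\right)^{2} = \left(-34 + 0\right)^{2} = \left(-34\right)^{2} = 1156$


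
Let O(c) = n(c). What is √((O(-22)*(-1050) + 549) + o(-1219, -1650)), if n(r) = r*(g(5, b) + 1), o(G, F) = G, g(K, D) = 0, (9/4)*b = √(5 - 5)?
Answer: √22430 ≈ 149.77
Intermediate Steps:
b = 0 (b = 4*√(5 - 5)/9 = 4*√0/9 = (4/9)*0 = 0)
n(r) = r (n(r) = r*(0 + 1) = r*1 = r)
O(c) = c
√((O(-22)*(-1050) + 549) + o(-1219, -1650)) = √((-22*(-1050) + 549) - 1219) = √((23100 + 549) - 1219) = √(23649 - 1219) = √22430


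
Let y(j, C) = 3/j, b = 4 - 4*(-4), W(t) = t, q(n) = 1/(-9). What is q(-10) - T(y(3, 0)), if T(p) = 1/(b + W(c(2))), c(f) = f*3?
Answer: -35/234 ≈ -0.14957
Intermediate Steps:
c(f) = 3*f
q(n) = -⅑
b = 20 (b = 4 + 16 = 20)
T(p) = 1/26 (T(p) = 1/(20 + 3*2) = 1/(20 + 6) = 1/26)
q(-10) - T(y(3, 0)) = -⅑ - 1*1/26 = -⅑ - 1/26 = -35/234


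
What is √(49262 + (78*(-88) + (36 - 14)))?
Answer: 2*√10605 ≈ 205.96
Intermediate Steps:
√(49262 + (78*(-88) + (36 - 14))) = √(49262 + (-6864 + 22)) = √(49262 - 6842) = √42420 = 2*√10605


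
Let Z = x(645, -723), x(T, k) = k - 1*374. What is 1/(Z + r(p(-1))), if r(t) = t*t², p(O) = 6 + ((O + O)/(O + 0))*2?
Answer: -1/97 ≈ -0.010309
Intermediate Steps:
x(T, k) = -374 + k (x(T, k) = k - 374 = -374 + k)
Z = -1097 (Z = -374 - 723 = -1097)
p(O) = 10 (p(O) = 6 + ((2*O)/O)*2 = 6 + 2*2 = 6 + 4 = 10)
r(t) = t³
1/(Z + r(p(-1))) = 1/(-1097 + 10³) = 1/(-1097 + 1000) = 1/(-97) = -1/97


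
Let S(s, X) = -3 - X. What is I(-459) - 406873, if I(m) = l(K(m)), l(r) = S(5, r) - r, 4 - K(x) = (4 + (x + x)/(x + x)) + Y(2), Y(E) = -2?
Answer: -406878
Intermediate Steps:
K(x) = 1 (K(x) = 4 - ((4 + (x + x)/(x + x)) - 2) = 4 - ((4 + (2*x)/((2*x))) - 2) = 4 - ((4 + (2*x)*(1/(2*x))) - 2) = 4 - ((4 + 1) - 2) = 4 - (5 - 2) = 4 - 1*3 = 4 - 3 = 1)
l(r) = -3 - 2*r (l(r) = (-3 - r) - r = -3 - 2*r)
I(m) = -5 (I(m) = -3 - 2*1 = -3 - 2 = -5)
I(-459) - 406873 = -5 - 406873 = -406878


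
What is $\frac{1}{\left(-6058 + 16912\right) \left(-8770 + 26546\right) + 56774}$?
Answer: $\frac{1}{192997478} \approx 5.1814 \cdot 10^{-9}$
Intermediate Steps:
$\frac{1}{\left(-6058 + 16912\right) \left(-8770 + 26546\right) + 56774} = \frac{1}{10854 \cdot 17776 + 56774} = \frac{1}{192940704 + 56774} = \frac{1}{192997478}$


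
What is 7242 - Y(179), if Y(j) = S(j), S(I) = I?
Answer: 7063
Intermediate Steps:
Y(j) = j
7242 - Y(179) = 7242 - 1*179 = 7242 - 179 = 7063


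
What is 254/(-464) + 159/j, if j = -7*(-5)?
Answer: 32443/8120 ≈ 3.9954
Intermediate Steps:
j = 35
254/(-464) + 159/j = 254/(-464) + 159/35 = 254*(-1/464) + 159*(1/35) = -127/232 + 159/35 = 32443/8120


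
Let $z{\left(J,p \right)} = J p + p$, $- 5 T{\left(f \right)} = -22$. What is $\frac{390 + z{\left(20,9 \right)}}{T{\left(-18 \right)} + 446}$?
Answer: $\frac{2895}{2252} \approx 1.2855$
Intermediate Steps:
$T{\left(f \right)} = \frac{22}{5}$ ($T{\left(f \right)} = \left(- \frac{1}{5}\right) \left(-22\right) = \frac{22}{5}$)
$z{\left(J,p \right)} = p + J p$
$\frac{390 + z{\left(20,9 \right)}}{T{\left(-18 \right)} + 446} = \frac{390 + 9 \left(1 + 20\right)}{\frac{22}{5} + 446} = \frac{390 + 9 \cdot 21}{\frac{2252}{5}} = \left(390 + 189\right) \frac{5}{2252} = 579 \cdot \frac{5}{2252} = \frac{2895}{2252}$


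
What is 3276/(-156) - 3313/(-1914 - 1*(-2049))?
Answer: -6148/135 ≈ -45.541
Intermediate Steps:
3276/(-156) - 3313/(-1914 - 1*(-2049)) = 3276*(-1/156) - 3313/(-1914 + 2049) = -21 - 3313/135 = -6148/135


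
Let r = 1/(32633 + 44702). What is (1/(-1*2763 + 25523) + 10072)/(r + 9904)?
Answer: 3545635297707/3486494428232 ≈ 1.0170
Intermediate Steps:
r = 1/77335 ≈ 1.2931e-5
(1/(-1*2763 + 25523) + 10072)/(r + 9904) = (1/(-1*2763 + 25523) + 10072)/(1/77335 + 9904) = (1/(-2763 + 25523) + 10072)/(765925841/77335) = (1/22760 + 10072)*(77335/765925841) = (229238721/22760)*(77335/765925841) = 3545635297707/3486494428232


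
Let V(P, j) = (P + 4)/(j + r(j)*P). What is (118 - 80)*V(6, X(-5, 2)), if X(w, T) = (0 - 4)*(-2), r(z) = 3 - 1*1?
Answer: 19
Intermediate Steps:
r(z) = 2 (r(z) = 3 - 1 = 2)
X(w, T) = 8 (X(w, T) = -4*(-2) = 8)
V(P, j) = (4 + P)/(j + 2*P) (V(P, j) = (P + 4)/(j + 2*P) = (4 + P)/(j + 2*P))
(118 - 80)*V(6, X(-5, 2)) = (118 - 80)*((4 + 6)/(8 + 2*6)) = 38*(10/(8 + 12)) = 38*(10/20) = 38*((1/20)*10) = 38*(½) = 19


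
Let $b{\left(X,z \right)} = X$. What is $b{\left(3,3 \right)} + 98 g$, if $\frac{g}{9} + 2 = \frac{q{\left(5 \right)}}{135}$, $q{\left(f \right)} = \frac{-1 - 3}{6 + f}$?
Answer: $- \frac{290957}{165} \approx -1763.4$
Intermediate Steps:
$q{\left(f \right)} = - \frac{4}{6 + f}$
$g = - \frac{2974}{165}$ ($g = -18 + 9 \frac{\left(-4\right) \frac{1}{6 + 5}}{135} = -18 + 9 - \frac{4}{11} \cdot \frac{1}{135} = -18 + 9 \left(-4\right) \frac{1}{11} \cdot \frac{1}{135} = -18 + 9 \left(\left(- \frac{4}{11}\right) \frac{1}{135}\right) = -18 + 9 \left(- \frac{4}{1485}\right) = -18 - \frac{4}{165} = - \frac{2974}{165} \approx -18.024$)
$b{\left(3,3 \right)} + 98 g = 3 + 98 \left(- \frac{2974}{165}\right) = 3 - \frac{291452}{165} = - \frac{290957}{165}$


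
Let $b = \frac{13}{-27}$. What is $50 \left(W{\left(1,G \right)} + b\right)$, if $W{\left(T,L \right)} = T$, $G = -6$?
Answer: $\frac{700}{27} \approx 25.926$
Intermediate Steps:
$b = - \frac{13}{27}$ ($b = 13 \left(- \frac{1}{27}\right) = - \frac{13}{27} \approx -0.48148$)
$50 \left(W{\left(1,G \right)} + b\right) = 50 \left(1 - \frac{13}{27}\right) = 50 \cdot \frac{14}{27} = \frac{700}{27}$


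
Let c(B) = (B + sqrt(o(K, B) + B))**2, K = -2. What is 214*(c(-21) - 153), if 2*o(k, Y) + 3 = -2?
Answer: 56603 - 4494*I*sqrt(94) ≈ 56603.0 - 43571.0*I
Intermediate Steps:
o(k, Y) = -5/2 (o(k, Y) = -3/2 + (1/2)*(-2) = -3/2 - 1 = -5/2)
c(B) = (B + sqrt(-5/2 + B))**2
214*(c(-21) - 153) = 214*((-21 + sqrt(-5/2 - 21))**2 - 153) = 214*((-21 + sqrt(-47/2))**2 - 153) = 214*((-21 + I*sqrt(94)/2)**2 - 153) = 214*(-153 + (-21 + I*sqrt(94)/2)**2) = -32742 + 214*(-21 + I*sqrt(94)/2)**2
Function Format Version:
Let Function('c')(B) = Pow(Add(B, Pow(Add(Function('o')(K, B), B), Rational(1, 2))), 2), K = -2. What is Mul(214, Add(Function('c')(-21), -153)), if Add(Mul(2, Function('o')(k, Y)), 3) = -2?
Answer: Add(56603, Mul(-4494, I, Pow(94, Rational(1, 2)))) ≈ Add(56603., Mul(-43571., I))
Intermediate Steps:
Function('o')(k, Y) = Rational(-5, 2) (Function('o')(k, Y) = Add(Rational(-3, 2), Mul(Rational(1, 2), -2)) = Add(Rational(-3, 2), -1) = Rational(-5, 2))
Function('c')(B) = Pow(Add(B, Pow(Add(Rational(-5, 2), B), Rational(1, 2))), 2)
Mul(214, Add(Function('c')(-21), -153)) = Mul(214, Add(Pow(Add(-21, Pow(Add(Rational(-5, 2), -21), Rational(1, 2))), 2), -153)) = Mul(214, Add(Pow(Add(-21, Pow(Rational(-47, 2), Rational(1, 2))), 2), -153)) = Mul(214, Add(Pow(Add(-21, Mul(Rational(1, 2), I, Pow(94, Rational(1, 2)))), 2), -153)) = Mul(214, Add(-153, Pow(Add(-21, Mul(Rational(1, 2), I, Pow(94, Rational(1, 2)))), 2))) = Add(-32742, Mul(214, Pow(Add(-21, Mul(Rational(1, 2), I, Pow(94, Rational(1, 2)))), 2)))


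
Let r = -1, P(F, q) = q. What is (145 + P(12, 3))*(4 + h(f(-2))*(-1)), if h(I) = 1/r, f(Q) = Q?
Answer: 740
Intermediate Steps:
h(I) = -1 (h(I) = 1/(-1) = -1)
(145 + P(12, 3))*(4 + h(f(-2))*(-1)) = (145 + 3)*(4 - 1*(-1)) = 148*(4 + 1) = 148*5 = 740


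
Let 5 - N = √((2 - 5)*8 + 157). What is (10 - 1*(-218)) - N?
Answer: 223 + √133 ≈ 234.53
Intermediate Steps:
N = 5 - √133 (N = 5 - √((2 - 5)*8 + 157) = 5 - √(-3*8 + 157) = 5 - √(-24 + 157) = 5 - √133 ≈ -6.5326)
(10 - 1*(-218)) - N = (10 - 1*(-218)) - (5 - √133) = (10 + 218) + (-5 + √133) = 228 + (-5 + √133) = 223 + √133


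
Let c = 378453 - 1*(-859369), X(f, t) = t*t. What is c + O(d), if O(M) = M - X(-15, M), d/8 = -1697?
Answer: -183083530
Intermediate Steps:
d = -13576 (d = 8*(-1697) = -13576)
X(f, t) = t**2
O(M) = M - M**2
c = 1237822 (c = 378453 + 859369 = 1237822)
c + O(d) = 1237822 - 13576*(1 - 1*(-13576)) = 1237822 - 13576*(1 + 13576) = 1237822 - 13576*13577 = 1237822 - 184321352 = -183083530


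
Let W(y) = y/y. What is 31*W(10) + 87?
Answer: 118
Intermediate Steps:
W(y) = 1
31*W(10) + 87 = 31*1 + 87 = 31 + 87 = 118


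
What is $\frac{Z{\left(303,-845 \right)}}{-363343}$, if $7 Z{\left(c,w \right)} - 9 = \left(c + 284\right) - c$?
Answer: $- \frac{293}{2543401} \approx -0.0001152$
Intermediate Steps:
$Z{\left(c,w \right)} = \frac{293}{7}$ ($Z{\left(c,w \right)} = \frac{9}{7} + \frac{\left(c + 284\right) - c}{7} = \frac{9}{7} + \frac{\left(284 + c\right) - c}{7} = \frac{9}{7} + \frac{1}{7} \cdot 284 = \frac{9}{7} + \frac{284}{7} = \frac{293}{7}$)
$\frac{Z{\left(303,-845 \right)}}{-363343} = \frac{293}{7 \left(-363343\right)} = \frac{293}{7} \left(- \frac{1}{363343}\right) = - \frac{293}{2543401}$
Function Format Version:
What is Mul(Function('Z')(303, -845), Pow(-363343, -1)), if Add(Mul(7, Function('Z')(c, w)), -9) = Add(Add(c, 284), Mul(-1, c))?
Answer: Rational(-293, 2543401) ≈ -0.00011520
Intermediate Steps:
Function('Z')(c, w) = Rational(293, 7) (Function('Z')(c, w) = Add(Rational(9, 7), Mul(Rational(1, 7), Add(Add(c, 284), Mul(-1, c)))) = Add(Rational(9, 7), Mul(Rational(1, 7), Add(Add(284, c), Mul(-1, c)))) = Add(Rational(9, 7), Mul(Rational(1, 7), 284)) = Add(Rational(9, 7), Rational(284, 7)) = Rational(293, 7))
Mul(Function('Z')(303, -845), Pow(-363343, -1)) = Mul(Rational(293, 7), Pow(-363343, -1)) = Mul(Rational(293, 7), Rational(-1, 363343)) = Rational(-293, 2543401)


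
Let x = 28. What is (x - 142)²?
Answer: 12996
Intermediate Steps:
(x - 142)² = (28 - 142)² = (-114)² = 12996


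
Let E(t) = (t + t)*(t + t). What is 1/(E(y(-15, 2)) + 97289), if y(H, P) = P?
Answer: 1/97305 ≈ 1.0277e-5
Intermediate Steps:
E(t) = 4*t² (E(t) = (2*t)*(2*t) = 4*t²)
1/(E(y(-15, 2)) + 97289) = 1/(4*2² + 97289) = 1/(4*4 + 97289) = 1/(16 + 97289) = 1/97305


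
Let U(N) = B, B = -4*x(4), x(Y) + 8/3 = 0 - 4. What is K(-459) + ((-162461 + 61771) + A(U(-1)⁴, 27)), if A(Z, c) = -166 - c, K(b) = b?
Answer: -101342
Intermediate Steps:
x(Y) = -20/3 (x(Y) = -8/3 + (0 - 4) = -8/3 - 4 = -20/3)
B = 80/3 (B = -4*(-20/3) = 80/3 ≈ 26.667)
U(N) = 80/3
K(-459) + ((-162461 + 61771) + A(U(-1)⁴, 27)) = -459 + ((-162461 + 61771) + (-166 - 1*27)) = -459 + (-100690 + (-166 - 27)) = -459 + (-100690 - 193) = -459 - 100883 = -101342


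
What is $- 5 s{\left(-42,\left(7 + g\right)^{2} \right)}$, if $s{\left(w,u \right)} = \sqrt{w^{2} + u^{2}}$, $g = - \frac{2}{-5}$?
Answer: $- \frac{\sqrt{2976661}}{5} \approx -345.06$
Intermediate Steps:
$g = \frac{2}{5}$ ($g = \left(-2\right) \left(- \frac{1}{5}\right) = \frac{2}{5} \approx 0.4$)
$s{\left(w,u \right)} = \sqrt{u^{2} + w^{2}}$
$- 5 s{\left(-42,\left(7 + g\right)^{2} \right)} = - 5 \sqrt{\left(\left(7 + \frac{2}{5}\right)^{2}\right)^{2} + \left(-42\right)^{2}} = - 5 \sqrt{\left(\left(\frac{37}{5}\right)^{2}\right)^{2} + 1764} = - 5 \sqrt{\left(\frac{1369}{25}\right)^{2} + 1764} = - 5 \sqrt{\frac{1874161}{625} + 1764} = - 5 \sqrt{\frac{2976661}{625}} = - 5 \frac{\sqrt{2976661}}{25} = - \frac{\sqrt{2976661}}{5}$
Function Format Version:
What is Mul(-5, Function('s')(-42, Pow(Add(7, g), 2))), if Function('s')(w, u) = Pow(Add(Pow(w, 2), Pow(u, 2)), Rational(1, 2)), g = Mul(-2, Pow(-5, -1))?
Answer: Mul(Rational(-1, 5), Pow(2976661, Rational(1, 2))) ≈ -345.06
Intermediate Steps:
g = Rational(2, 5) (g = Mul(-2, Rational(-1, 5)) = Rational(2, 5) ≈ 0.40000)
Function('s')(w, u) = Pow(Add(Pow(u, 2), Pow(w, 2)), Rational(1, 2))
Mul(-5, Function('s')(-42, Pow(Add(7, g), 2))) = Mul(-5, Pow(Add(Pow(Pow(Add(7, Rational(2, 5)), 2), 2), Pow(-42, 2)), Rational(1, 2))) = Mul(-5, Pow(Add(Pow(Pow(Rational(37, 5), 2), 2), 1764), Rational(1, 2))) = Mul(-5, Pow(Add(Pow(Rational(1369, 25), 2), 1764), Rational(1, 2))) = Mul(-5, Pow(Add(Rational(1874161, 625), 1764), Rational(1, 2))) = Mul(-5, Pow(Rational(2976661, 625), Rational(1, 2))) = Mul(-5, Mul(Rational(1, 25), Pow(2976661, Rational(1, 2)))) = Mul(Rational(-1, 5), Pow(2976661, Rational(1, 2)))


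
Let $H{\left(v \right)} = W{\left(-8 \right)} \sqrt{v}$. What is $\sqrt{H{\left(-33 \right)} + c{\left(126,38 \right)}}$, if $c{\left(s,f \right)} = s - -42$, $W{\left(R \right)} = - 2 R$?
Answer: $2 \sqrt{42 + 4 i \sqrt{33}} \approx 13.407 + 3.4278 i$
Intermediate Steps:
$c{\left(s,f \right)} = 42 + s$ ($c{\left(s,f \right)} = s + 42 = 42 + s$)
$H{\left(v \right)} = 16 \sqrt{v}$ ($H{\left(v \right)} = \left(-2\right) \left(-8\right) \sqrt{v} = 16 \sqrt{v}$)
$\sqrt{H{\left(-33 \right)} + c{\left(126,38 \right)}} = \sqrt{16 \sqrt{-33} + \left(42 + 126\right)} = \sqrt{16 i \sqrt{33} + 168} = \sqrt{168 + 16 i \sqrt{33}}$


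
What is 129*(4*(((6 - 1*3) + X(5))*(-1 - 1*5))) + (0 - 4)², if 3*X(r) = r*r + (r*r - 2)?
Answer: -58808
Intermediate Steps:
X(r) = -⅔ + 2*r²/3 (X(r) = (r*r + (r*r - 2))/3 = (r² + (r² - 2))/3 = (r² + (-2 + r²))/3 = (-2 + 2*r²)/3 = -⅔ + 2*r²/3)
129*(4*(((6 - 1*3) + X(5))*(-1 - 1*5))) + (0 - 4)² = 129*(4*(((6 - 1*3) + (-⅔ + (⅔)*5²))*(-1 - 1*5))) + (0 - 4)² = 129*(4*(((6 - 3) + (-⅔ + (⅔)*25))*(-1 - 5))) + (-4)² = 129*(4*((3 + (-⅔ + 50/3))*(-6))) + 16 = 129*(4*((3 + 16)*(-6))) + 16 = 129*(4*(19*(-6))) + 16 = 129*(4*(-114)) + 16 = 129*(-456) + 16 = -58824 + 16 = -58808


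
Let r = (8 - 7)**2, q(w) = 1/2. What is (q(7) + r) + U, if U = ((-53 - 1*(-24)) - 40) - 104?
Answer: -343/2 ≈ -171.50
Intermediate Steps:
q(w) = 1/2
r = 1 (r = 1**2 = 1)
U = -173 (U = ((-53 + 24) - 40) - 104 = (-29 - 40) - 104 = -69 - 104 = -173)
(q(7) + r) + U = (1/2 + 1) - 173 = 3/2 - 173 = -343/2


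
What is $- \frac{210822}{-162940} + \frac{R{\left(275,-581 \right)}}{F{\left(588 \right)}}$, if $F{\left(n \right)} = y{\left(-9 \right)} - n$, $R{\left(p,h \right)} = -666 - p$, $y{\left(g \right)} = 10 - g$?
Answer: $\frac{136642129}{46356430} \approx 2.9476$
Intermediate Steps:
$F{\left(n \right)} = 19 - n$ ($F{\left(n \right)} = \left(10 - -9\right) - n = \left(10 + 9\right) - n = 19 - n$)
$- \frac{210822}{-162940} + \frac{R{\left(275,-581 \right)}}{F{\left(588 \right)}} = - \frac{210822}{-162940} + \frac{-666 - 275}{19 - 588} = \left(-210822\right) \left(- \frac{1}{162940}\right) + \frac{-666 - 275}{19 - 588} = \frac{105411}{81470} - \frac{941}{-569} = \frac{105411}{81470} - - \frac{941}{569} = \frac{105411}{81470} + \frac{941}{569} = \frac{136642129}{46356430}$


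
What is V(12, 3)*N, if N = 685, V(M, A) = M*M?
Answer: 98640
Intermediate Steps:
V(M, A) = M²
V(12, 3)*N = 12²*685 = 144*685 = 98640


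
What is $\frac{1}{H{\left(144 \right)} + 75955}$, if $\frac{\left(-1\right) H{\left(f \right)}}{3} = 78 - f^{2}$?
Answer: $\frac{1}{137929} \approx 7.2501 \cdot 10^{-6}$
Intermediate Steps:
$H{\left(f \right)} = -234 + 3 f^{2}$ ($H{\left(f \right)} = - 3 \left(78 - f^{2}\right) = -234 + 3 f^{2}$)
$\frac{1}{H{\left(144 \right)} + 75955} = \frac{1}{\left(-234 + 3 \cdot 144^{2}\right) + 75955} = \frac{1}{\left(-234 + 3 \cdot 20736\right) + 75955} = \frac{1}{\left(-234 + 62208\right) + 75955} = \frac{1}{61974 + 75955} = \frac{1}{137929}$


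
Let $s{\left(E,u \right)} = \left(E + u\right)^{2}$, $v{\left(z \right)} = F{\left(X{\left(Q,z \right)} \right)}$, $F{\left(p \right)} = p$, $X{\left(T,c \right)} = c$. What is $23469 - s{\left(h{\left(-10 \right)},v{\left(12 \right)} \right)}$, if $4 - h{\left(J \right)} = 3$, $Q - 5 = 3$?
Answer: $23300$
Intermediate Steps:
$Q = 8$ ($Q = 5 + 3 = 8$)
$h{\left(J \right)} = 1$ ($h{\left(J \right)} = 4 - 3 = 1$)
$v{\left(z \right)} = z$
$23469 - s{\left(h{\left(-10 \right)},v{\left(12 \right)} \right)} = 23469 - \left(1 + 12\right)^{2} = 23469 - 13^{2} = 23469 - 169 = 23300$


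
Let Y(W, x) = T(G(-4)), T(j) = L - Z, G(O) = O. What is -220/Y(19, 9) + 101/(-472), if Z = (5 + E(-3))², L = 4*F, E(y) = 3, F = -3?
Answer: 24041/8968 ≈ 2.6808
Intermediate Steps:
L = -12 (L = 4*(-3) = -12)
Z = 64 (Z = (5 + 3)² = 8² = 64)
T(j) = -76 (T(j) = -12 - 1*64 = -12 - 64 = -76)
Y(W, x) = -76
-220/Y(19, 9) + 101/(-472) = -220/(-76) + 101/(-472) = -220*(-1/76) + 101*(-1/472) = 55/19 - 101/472 = 24041/8968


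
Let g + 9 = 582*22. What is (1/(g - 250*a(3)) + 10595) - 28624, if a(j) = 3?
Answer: -217159304/12045 ≈ -18029.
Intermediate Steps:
g = 12795 (g = -9 + 582*22 = -9 + 12804 = 12795)
(1/(g - 250*a(3)) + 10595) - 28624 = (1/(12795 - 250*3) + 10595) - 28624 = (1/(12795 - 750) + 10595) - 28624 = (1/12045 + 10595) - 28624 = 127616776/12045 - 28624 = -217159304/12045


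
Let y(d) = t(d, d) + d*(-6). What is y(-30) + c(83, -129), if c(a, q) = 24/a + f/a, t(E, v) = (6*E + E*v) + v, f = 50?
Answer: 72284/83 ≈ 870.89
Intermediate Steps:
t(E, v) = v + 6*E + E*v
c(a, q) = 74/a (c(a, q) = 24/a + 50/a = 74/a)
y(d) = d + d**2 (y(d) = (d + 6*d + d*d) + d*(-6) = (d + 6*d + d**2) - 6*d = (d**2 + 7*d) - 6*d = d + d**2)
y(-30) + c(83, -129) = -30*(1 - 30) + 74/83 = -30*(-29) + 74*(1/83) = 870 + 74/83 = 72284/83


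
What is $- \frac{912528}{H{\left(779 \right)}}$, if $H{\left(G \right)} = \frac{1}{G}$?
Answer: $-710859312$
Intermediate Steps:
$- \frac{912528}{H{\left(779 \right)}} = - \frac{912528}{\frac{1}{779}} = - 912528 \frac{1}{\frac{1}{779}} = \left(-912528\right) 779 = -710859312$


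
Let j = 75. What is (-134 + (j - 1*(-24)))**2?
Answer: 1225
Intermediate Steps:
(-134 + (j - 1*(-24)))**2 = (-134 + (75 - 1*(-24)))**2 = (-134 + (75 + 24))**2 = (-134 + 99)**2 = (-35)**2 = 1225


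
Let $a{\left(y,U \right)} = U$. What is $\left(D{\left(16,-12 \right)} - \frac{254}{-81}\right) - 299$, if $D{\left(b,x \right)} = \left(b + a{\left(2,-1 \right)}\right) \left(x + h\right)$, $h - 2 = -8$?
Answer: $- \frac{45835}{81} \approx -565.86$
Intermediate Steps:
$h = -6$ ($h = 2 - 8 = -6$)
$D{\left(b,x \right)} = \left(-1 + b\right) \left(-6 + x\right)$ ($D{\left(b,x \right)} = \left(b - 1\right) \left(x - 6\right) = \left(-1 + b\right) \left(-6 + x\right)$)
$\left(D{\left(16,-12 \right)} - \frac{254}{-81}\right) - 299 = \left(\left(6 - -12 - 96 + 16 \left(-12\right)\right) - \frac{254}{-81}\right) - 299 = \left(\left(6 + 12 - 96 - 192\right) - - \frac{254}{81}\right) - 299 = \left(-270 + \frac{254}{81}\right) - 299 = - \frac{21616}{81} - 299 = - \frac{45835}{81}$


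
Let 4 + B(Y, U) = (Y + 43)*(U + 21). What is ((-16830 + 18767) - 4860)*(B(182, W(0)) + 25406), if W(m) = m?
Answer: -88061221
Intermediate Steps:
B(Y, U) = -4 + (21 + U)*(43 + Y) (B(Y, U) = -4 + (Y + 43)*(U + 21) = -4 + (43 + Y)*(21 + U) = -4 + (21 + U)*(43 + Y))
((-16830 + 18767) - 4860)*(B(182, W(0)) + 25406) = ((-16830 + 18767) - 4860)*((899 + 21*182 + 43*0 + 0*182) + 25406) = (1937 - 4860)*((899 + 3822 + 0 + 0) + 25406) = -2923*(4721 + 25406) = -2923*30127 = -88061221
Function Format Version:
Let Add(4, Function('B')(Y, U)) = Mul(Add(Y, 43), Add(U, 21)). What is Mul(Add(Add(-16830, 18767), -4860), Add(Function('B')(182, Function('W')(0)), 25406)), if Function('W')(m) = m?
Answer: -88061221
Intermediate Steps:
Function('B')(Y, U) = Add(-4, Mul(Add(21, U), Add(43, Y))) (Function('B')(Y, U) = Add(-4, Mul(Add(Y, 43), Add(U, 21))) = Add(-4, Mul(Add(43, Y), Add(21, U))) = Add(-4, Mul(Add(21, U), Add(43, Y))))
Mul(Add(Add(-16830, 18767), -4860), Add(Function('B')(182, Function('W')(0)), 25406)) = Mul(Add(Add(-16830, 18767), -4860), Add(Add(899, Mul(21, 182), Mul(43, 0), Mul(0, 182)), 25406)) = Mul(Add(1937, -4860), Add(Add(899, 3822, 0, 0), 25406)) = Mul(-2923, Add(4721, 25406)) = Mul(-2923, 30127) = -88061221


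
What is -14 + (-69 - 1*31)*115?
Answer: -11514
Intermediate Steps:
-14 + (-69 - 1*31)*115 = -14 + (-69 - 31)*115 = -14 - 100*115 = -14 - 11500 = -11514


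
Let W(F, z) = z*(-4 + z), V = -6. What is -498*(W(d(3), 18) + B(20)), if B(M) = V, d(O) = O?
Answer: -122508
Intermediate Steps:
B(M) = -6
-498*(W(d(3), 18) + B(20)) = -498*(18*(-4 + 18) - 6) = -498*(18*14 - 6) = -498*(252 - 6) = -498*246 = -122508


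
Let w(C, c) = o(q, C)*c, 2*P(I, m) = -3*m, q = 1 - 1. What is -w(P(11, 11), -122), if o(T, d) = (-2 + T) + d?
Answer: -2257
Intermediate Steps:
q = 0
P(I, m) = -3*m/2 (P(I, m) = (-3*m)/2 = -3*m/2)
o(T, d) = -2 + T + d
w(C, c) = c*(-2 + C) (w(C, c) = (-2 + 0 + C)*c = (-2 + C)*c = c*(-2 + C))
-w(P(11, 11), -122) = -(-122)*(-2 - 3/2*11) = -(-122)*(-2 - 33/2) = -(-122)*(-37)/2 = -1*2257 = -2257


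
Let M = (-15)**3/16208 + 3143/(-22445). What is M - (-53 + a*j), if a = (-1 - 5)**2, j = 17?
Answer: -203484498659/363788560 ≈ -559.35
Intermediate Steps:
a = 36 (a = (-6)**2 = 36)
M = -126693619/363788560 (M = -3375*1/16208 + 3143*(-1/22445) = -3375/16208 - 3143/22445 = -126693619/363788560 ≈ -0.34826)
M - (-53 + a*j) = -126693619/363788560 - (-53 + 36*17) = -126693619/363788560 - (-53 + 612) = -126693619/363788560 - 1*559 = -126693619/363788560 - 559 = -203484498659/363788560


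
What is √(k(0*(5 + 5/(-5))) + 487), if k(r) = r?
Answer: √487 ≈ 22.068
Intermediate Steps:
√(k(0*(5 + 5/(-5))) + 487) = √(0*(5 + 5/(-5)) + 487) = √(0*(5 + 5*(-⅕)) + 487) = √(0*(5 - 1) + 487) = √(0*4 + 487) = √(0 + 487) = √487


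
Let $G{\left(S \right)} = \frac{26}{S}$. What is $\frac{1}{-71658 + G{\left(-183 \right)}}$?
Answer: $- \frac{183}{13113440} \approx -1.3955 \cdot 10^{-5}$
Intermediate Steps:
$\frac{1}{-71658 + G{\left(-183 \right)}} = \frac{1}{-71658 + \frac{26}{-183}} = \frac{1}{-71658 + 26 \left(- \frac{1}{183}\right)} = \frac{1}{-71658 - \frac{26}{183}} = \frac{1}{- \frac{13113440}{183}} = - \frac{183}{13113440}$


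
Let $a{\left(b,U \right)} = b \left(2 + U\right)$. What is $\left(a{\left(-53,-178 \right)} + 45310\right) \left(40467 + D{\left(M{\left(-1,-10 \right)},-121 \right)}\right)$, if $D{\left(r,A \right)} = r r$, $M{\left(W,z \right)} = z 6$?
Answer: $2407732746$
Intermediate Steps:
$M{\left(W,z \right)} = 6 z$
$D{\left(r,A \right)} = r^{2}$
$\left(a{\left(-53,-178 \right)} + 45310\right) \left(40467 + D{\left(M{\left(-1,-10 \right)},-121 \right)}\right) = \left(- 53 \left(2 - 178\right) + 45310\right) \left(40467 + \left(6 \left(-10\right)\right)^{2}\right) = \left(\left(-53\right) \left(-176\right) + 45310\right) \left(40467 + \left(-60\right)^{2}\right) = \left(9328 + 45310\right) \left(40467 + 3600\right) = 54638 \cdot 44067 = 2407732746$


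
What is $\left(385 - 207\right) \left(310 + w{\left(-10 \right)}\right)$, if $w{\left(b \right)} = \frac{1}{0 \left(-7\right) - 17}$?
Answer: $\frac{937882}{17} \approx 55170.0$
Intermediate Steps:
$w{\left(b \right)} = - \frac{1}{17}$ ($w{\left(b \right)} = \frac{1}{0 - 17} = \frac{1}{-17} = - \frac{1}{17}$)
$\left(385 - 207\right) \left(310 + w{\left(-10 \right)}\right) = \left(385 - 207\right) \left(310 - \frac{1}{17}\right) = 178 \cdot \frac{5269}{17} = \frac{937882}{17}$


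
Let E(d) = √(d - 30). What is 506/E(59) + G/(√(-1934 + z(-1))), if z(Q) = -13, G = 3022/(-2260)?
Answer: 506*√29/29 + 1511*I*√1947/2200110 ≈ 93.962 + 0.030304*I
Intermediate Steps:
G = -1511/1130 (G = 3022*(-1/2260) = -1511/1130 ≈ -1.3372)
E(d) = √(-30 + d)
506/E(59) + G/(√(-1934 + z(-1))) = 506/(√(-30 + 59)) - 1511/(1130*√(-1934 - 13)) = 506/(√29) - 1511*(-I*√1947/1947)/1130 = 506*(√29/29) - 1511*(-I*√1947/1947)/1130 = 506*√29/29 - (-1511)*I*√1947/2200110 = 506*√29/29 + 1511*I*√1947/2200110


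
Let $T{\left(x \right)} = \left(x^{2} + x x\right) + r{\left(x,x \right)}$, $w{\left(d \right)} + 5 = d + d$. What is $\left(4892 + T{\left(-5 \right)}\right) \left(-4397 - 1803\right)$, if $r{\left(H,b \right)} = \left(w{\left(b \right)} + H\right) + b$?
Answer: $-30485400$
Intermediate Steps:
$w{\left(d \right)} = -5 + 2 d$ ($w{\left(d \right)} = -5 + \left(d + d\right) = -5 + 2 d$)
$r{\left(H,b \right)} = -5 + H + 3 b$ ($r{\left(H,b \right)} = \left(\left(-5 + 2 b\right) + H\right) + b = \left(-5 + H + 2 b\right) + b = -5 + H + 3 b$)
$T{\left(x \right)} = -5 + 2 x^{2} + 4 x$ ($T{\left(x \right)} = \left(x^{2} + x x\right) + \left(-5 + x + 3 x\right) = \left(x^{2} + x^{2}\right) + \left(-5 + 4 x\right) = 2 x^{2} + \left(-5 + 4 x\right) = -5 + 2 x^{2} + 4 x$)
$\left(4892 + T{\left(-5 \right)}\right) \left(-4397 - 1803\right) = \left(4892 + \left(-5 + 2 \left(-5\right)^{2} + 4 \left(-5\right)\right)\right) \left(-4397 - 1803\right) = \left(4892 - -25\right) \left(-6200\right) = \left(4892 + 25\right) \left(-6200\right) = 4917 \left(-6200\right) = -30485400$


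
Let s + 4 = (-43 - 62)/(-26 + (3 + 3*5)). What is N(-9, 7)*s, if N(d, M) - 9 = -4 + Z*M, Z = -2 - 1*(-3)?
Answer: 219/2 ≈ 109.50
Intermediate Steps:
Z = 1 (Z = -2 + 3 = 1)
N(d, M) = 5 + M (N(d, M) = 9 + (-4 + 1*M) = 9 + (-4 + M) = 5 + M)
s = 73/8 (s = -4 + (-43 - 62)/(-26 + (3 + 3*5)) = -4 - 105/(-26 + (3 + 15)) = -4 - 105/(-26 + 18) = -4 - 105/(-8) = -4 - 105*(-1/8) = -4 + 105/8 = 73/8 ≈ 9.1250)
N(-9, 7)*s = (5 + 7)*(73/8) = 12*(73/8) = 219/2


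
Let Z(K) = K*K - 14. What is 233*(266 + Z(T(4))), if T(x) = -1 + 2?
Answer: 58949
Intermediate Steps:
T(x) = 1
Z(K) = -14 + K² (Z(K) = K² - 14 = -14 + K²)
233*(266 + Z(T(4))) = 233*(266 + (-14 + 1²)) = 233*(266 + (-14 + 1)) = 233*(266 - 13) = 233*253 = 58949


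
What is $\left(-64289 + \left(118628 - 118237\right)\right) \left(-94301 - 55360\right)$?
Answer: $9563038578$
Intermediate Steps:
$\left(-64289 + \left(118628 - 118237\right)\right) \left(-94301 - 55360\right) = \left(-64289 + 391\right) \left(-149661\right) = \left(-63898\right) \left(-149661\right) = 9563038578$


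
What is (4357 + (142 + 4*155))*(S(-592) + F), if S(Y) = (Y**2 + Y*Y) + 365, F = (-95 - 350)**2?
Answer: 4603608842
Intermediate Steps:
F = 198025 (F = (-445)**2 = 198025)
S(Y) = 365 + 2*Y**2 (S(Y) = (Y**2 + Y**2) + 365 = 2*Y**2 + 365 = 365 + 2*Y**2)
(4357 + (142 + 4*155))*(S(-592) + F) = (4357 + (142 + 4*155))*((365 + 2*(-592)**2) + 198025) = (4357 + (142 + 620))*((365 + 2*350464) + 198025) = (4357 + 762)*((365 + 700928) + 198025) = 5119*(701293 + 198025) = 5119*899318 = 4603608842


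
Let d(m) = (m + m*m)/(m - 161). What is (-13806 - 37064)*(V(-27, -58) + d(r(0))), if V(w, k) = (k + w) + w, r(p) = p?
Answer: 5697440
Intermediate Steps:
d(m) = (m + m²)/(-161 + m)
V(w, k) = k + 2*w
(-13806 - 37064)*(V(-27, -58) + d(r(0))) = (-13806 - 37064)*((-58 + 2*(-27)) + 0*(1 + 0)/(-161 + 0)) = -50870*((-58 - 54) + 0*1/(-161)) = -50870*(-112 + 0*(-1/161)*1) = -50870*(-112 + 0) = -50870*(-112) = 5697440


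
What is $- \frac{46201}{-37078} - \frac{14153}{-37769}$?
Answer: $\frac{2269730503}{1400398982} \approx 1.6208$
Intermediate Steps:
$- \frac{46201}{-37078} - \frac{14153}{-37769} = \left(-46201\right) \left(- \frac{1}{37078}\right) - - \frac{14153}{37769} = \frac{46201}{37078} + \frac{14153}{37769} = \frac{2269730503}{1400398982}$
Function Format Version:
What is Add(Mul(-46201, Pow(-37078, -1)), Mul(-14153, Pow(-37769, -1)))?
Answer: Rational(2269730503, 1400398982) ≈ 1.6208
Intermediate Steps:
Add(Mul(-46201, Pow(-37078, -1)), Mul(-14153, Pow(-37769, -1))) = Add(Mul(-46201, Rational(-1, 37078)), Mul(-14153, Rational(-1, 37769))) = Add(Rational(46201, 37078), Rational(14153, 37769)) = Rational(2269730503, 1400398982)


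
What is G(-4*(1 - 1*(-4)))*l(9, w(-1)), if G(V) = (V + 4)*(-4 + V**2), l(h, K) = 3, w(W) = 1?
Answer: -19008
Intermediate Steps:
G(V) = (-4 + V**2)*(4 + V) (G(V) = (4 + V)*(-4 + V**2) = (-4 + V**2)*(4 + V))
G(-4*(1 - 1*(-4)))*l(9, w(-1)) = (-16 + (-4*(1 - 1*(-4)))**3 - (-16)*(1 - 1*(-4)) + 4*(-4*(1 - 1*(-4)))**2)*3 = (-16 + (-4*(1 + 4))**3 - (-16)*(1 + 4) + 4*(-4*(1 + 4))**2)*3 = (-16 + (-4*5)**3 - (-16)*5 + 4*(-4*5)**2)*3 = (-16 + (-20)**3 - 4*(-20) + 4*(-20)**2)*3 = (-16 - 8000 + 80 + 4*400)*3 = (-16 - 8000 + 80 + 1600)*3 = -6336*3 = -19008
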